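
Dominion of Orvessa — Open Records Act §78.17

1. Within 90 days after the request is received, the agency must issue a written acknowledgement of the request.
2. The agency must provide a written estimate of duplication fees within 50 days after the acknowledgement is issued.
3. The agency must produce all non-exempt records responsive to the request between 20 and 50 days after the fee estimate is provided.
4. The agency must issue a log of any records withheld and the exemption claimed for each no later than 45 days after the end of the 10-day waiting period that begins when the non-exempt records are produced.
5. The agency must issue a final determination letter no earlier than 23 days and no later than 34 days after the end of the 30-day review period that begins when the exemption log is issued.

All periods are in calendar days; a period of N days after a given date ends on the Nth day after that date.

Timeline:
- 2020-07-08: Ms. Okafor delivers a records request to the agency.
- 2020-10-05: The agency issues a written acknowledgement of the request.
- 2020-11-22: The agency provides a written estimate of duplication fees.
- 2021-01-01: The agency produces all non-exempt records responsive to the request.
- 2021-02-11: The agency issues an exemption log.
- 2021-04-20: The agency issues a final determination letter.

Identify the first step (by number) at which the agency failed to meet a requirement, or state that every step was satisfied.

Step 5

Step 1 — counting 90 days from 2020-07-08 (when the request is received) gives a deadline of 2020-10-06; 2020-10-05 is within that limit.
Step 2 — counting 50 days from 2020-10-05 (when the acknowledgement is issued) gives a deadline of 2020-11-24; 2020-11-22 is within that limit.
Step 3 — 20 and 50 days from 2020-11-22 (when the fee estimate is provided) are 2020-12-12 and 2021-01-11 respectively; done 2021-01-01 — within the window.
Step 4 — counting 45 days from 2021-01-11 (end of the 10-day waiting period, which began when the non-exempt records are produced on 2021-01-01) gives a deadline of 2021-02-25; done 2021-02-11 — timely.
Step 5 — 23 and 34 days from 2021-03-13 (end of the 30-day review period, which began when the exemption log is issued on 2021-02-11) are 2021-04-05 and 2021-04-16 respectively; done 2021-04-20 — 4 days after the window closed.
Later steps need not be reached.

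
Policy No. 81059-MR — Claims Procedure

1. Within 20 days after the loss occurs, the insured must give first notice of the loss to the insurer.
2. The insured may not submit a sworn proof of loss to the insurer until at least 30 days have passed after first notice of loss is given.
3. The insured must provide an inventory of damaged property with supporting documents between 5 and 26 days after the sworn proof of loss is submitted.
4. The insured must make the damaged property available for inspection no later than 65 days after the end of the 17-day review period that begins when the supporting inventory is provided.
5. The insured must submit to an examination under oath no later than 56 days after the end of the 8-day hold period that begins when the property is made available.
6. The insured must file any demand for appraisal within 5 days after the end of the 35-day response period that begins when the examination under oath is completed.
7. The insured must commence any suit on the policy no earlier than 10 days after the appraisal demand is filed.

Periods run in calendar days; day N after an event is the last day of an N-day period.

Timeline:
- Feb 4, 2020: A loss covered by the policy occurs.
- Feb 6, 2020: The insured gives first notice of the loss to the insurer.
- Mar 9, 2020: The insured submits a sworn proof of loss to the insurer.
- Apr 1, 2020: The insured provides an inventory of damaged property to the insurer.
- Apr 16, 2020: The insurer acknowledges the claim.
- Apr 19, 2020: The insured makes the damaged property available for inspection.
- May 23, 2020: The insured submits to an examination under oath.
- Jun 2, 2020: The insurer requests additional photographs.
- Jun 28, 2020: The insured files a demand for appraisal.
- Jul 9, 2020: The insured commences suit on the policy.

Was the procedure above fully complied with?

Yes

(1) due by Feb 4, 2020 + 20 days = Feb 24, 2020; done Feb 6, 2020 — timely.
(2) permitted from Feb 6, 2020 + 30 days = Mar 7, 2020 onward; done Mar 9, 2020, after the minimum wait.
(3) the permitted window runs from Mar 9, 2020 + 5 = Mar 14, 2020 to Mar 9, 2020 + 26 = Apr 4, 2020; Apr 1, 2020 falls inside that range.
(4) due by Apr 18, 2020 + 65 days = Jun 22, 2020; completed Apr 19, 2020, before the deadline.
(5) due by Apr 27, 2020 + 56 days = Jun 22, 2020; completed May 23, 2020, before the deadline.
(6) due by Jun 27, 2020 + 5 days = Jul 2, 2020; done Jun 28, 2020 — timely.
(7) permitted from Jun 28, 2020 + 10 days = Jul 8, 2020 onward; Jul 9, 2020 is on or after that date.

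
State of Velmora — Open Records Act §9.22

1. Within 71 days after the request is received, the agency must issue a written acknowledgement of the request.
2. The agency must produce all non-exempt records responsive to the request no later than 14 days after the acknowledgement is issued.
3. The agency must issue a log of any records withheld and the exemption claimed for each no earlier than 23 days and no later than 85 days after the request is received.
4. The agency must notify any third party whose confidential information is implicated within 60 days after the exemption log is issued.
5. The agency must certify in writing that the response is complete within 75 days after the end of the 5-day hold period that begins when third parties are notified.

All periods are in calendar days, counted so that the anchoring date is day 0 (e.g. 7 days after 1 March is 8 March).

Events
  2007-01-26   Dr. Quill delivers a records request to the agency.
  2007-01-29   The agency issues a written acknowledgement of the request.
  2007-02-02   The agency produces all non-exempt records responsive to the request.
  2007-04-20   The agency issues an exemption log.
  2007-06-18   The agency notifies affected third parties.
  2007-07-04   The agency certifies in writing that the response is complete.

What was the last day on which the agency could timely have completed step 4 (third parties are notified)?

Step 4 runs from 2007-04-20, when the exemption log is issued. 60 days after 2007-04-20 is 2007-06-19.

2007-06-19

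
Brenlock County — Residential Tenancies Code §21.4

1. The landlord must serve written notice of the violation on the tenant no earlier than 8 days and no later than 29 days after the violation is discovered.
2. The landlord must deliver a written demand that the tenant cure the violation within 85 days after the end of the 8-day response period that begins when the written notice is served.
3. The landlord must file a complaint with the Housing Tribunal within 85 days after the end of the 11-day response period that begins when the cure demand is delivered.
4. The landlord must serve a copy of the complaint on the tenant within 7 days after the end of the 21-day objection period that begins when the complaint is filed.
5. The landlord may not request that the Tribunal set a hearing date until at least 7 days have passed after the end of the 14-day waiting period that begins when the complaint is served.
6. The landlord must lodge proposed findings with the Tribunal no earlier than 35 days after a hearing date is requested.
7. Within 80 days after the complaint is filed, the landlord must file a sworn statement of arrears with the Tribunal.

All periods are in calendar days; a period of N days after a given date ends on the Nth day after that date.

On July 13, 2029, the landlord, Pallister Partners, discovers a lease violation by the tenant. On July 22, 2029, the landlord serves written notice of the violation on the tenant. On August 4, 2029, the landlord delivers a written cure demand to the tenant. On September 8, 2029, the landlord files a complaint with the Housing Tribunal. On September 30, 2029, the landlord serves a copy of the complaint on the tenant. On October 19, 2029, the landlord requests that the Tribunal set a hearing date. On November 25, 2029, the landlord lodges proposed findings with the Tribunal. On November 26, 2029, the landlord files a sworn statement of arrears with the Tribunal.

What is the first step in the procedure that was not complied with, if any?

Step 1 — 8 and 29 days from July 13, 2029 (when the violation is discovered) are July 21, 2029 and August 11, 2029 respectively; done July 22, 2029, which is between those dates.
Step 2 — counting 85 days from July 30, 2029 (end of the 8-day response period, which began when the written notice is served on July 22, 2029) gives a deadline of October 23, 2029; completed August 4, 2029, before the deadline.
Step 3 — counting 85 days from August 15, 2029 (end of the 11-day response period, which began when the cure demand is delivered on August 4, 2029) gives a deadline of November 8, 2029; done September 8, 2029 — timely.
Step 4 — counting 7 days from September 29, 2029 (end of the 21-day objection period, which began when the complaint is filed on September 8, 2029) gives a deadline of October 6, 2029; completed September 30, 2029, before the deadline.
Step 5 — must wait 7 days from October 14, 2029 (end of the 14-day waiting period, which began when the complaint is served on September 30, 2029), so not before October 21, 2029; acted on October 19, 2029, 2 days prematurely.
Later steps need not be reached.

Step 5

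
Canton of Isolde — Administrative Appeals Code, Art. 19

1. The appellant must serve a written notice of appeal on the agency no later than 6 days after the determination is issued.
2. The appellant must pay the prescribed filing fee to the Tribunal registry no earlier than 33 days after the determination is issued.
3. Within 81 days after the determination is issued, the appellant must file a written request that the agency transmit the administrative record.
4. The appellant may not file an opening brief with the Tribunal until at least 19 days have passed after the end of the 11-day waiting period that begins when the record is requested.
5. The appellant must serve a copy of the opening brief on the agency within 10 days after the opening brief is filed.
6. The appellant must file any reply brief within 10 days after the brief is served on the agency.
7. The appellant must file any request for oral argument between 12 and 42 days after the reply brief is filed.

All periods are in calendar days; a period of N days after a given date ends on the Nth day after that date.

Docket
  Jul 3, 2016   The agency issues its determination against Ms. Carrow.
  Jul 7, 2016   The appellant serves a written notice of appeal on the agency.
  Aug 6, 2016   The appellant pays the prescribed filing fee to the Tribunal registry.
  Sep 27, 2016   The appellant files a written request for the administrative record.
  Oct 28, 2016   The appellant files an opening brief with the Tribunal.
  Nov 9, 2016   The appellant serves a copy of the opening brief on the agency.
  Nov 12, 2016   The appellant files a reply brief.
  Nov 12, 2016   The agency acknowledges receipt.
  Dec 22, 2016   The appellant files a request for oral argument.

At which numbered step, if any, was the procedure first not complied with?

Step 3

Step 1 — counting 6 days from Jul 3, 2016 (when the determination is issued) gives a deadline of Jul 9, 2016; completed Jul 7, 2016, before the deadline.
Step 2 — must wait 33 days from Jul 3, 2016 (when the determination is issued), so not before Aug 5, 2016; Aug 6, 2016 is on or after that date.
Step 3 — counting 81 days from Jul 3, 2016 (when the determination is issued) gives a deadline of Sep 22, 2016; Sep 27, 2016 misses that deadline by 5 days.
The procedure was therefore not followed at step 3.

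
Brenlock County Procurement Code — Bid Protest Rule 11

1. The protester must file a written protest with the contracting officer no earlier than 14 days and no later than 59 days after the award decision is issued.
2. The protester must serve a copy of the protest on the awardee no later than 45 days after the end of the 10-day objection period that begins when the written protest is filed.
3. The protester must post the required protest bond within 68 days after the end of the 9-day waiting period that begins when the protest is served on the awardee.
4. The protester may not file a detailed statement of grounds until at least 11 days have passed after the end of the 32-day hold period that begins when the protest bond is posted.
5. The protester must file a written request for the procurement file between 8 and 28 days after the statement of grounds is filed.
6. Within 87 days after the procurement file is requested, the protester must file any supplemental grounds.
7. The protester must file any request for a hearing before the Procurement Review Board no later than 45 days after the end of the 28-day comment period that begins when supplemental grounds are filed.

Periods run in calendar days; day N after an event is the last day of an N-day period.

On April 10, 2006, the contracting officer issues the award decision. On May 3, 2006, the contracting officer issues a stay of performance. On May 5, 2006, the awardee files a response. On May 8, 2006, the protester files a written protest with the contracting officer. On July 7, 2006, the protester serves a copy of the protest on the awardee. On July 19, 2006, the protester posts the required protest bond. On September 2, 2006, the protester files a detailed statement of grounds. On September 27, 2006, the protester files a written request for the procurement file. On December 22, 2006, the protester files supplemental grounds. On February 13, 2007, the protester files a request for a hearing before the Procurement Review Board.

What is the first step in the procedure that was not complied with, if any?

(1) the permitted window runs from April 10, 2006 + 14 = April 24, 2006 to April 10, 2006 + 59 = June 8, 2006; May 8, 2006 falls inside that range.
(2) due by May 18, 2006 + 45 days = July 2, 2006; July 7, 2006 misses that deadline by 5 days.

Step 2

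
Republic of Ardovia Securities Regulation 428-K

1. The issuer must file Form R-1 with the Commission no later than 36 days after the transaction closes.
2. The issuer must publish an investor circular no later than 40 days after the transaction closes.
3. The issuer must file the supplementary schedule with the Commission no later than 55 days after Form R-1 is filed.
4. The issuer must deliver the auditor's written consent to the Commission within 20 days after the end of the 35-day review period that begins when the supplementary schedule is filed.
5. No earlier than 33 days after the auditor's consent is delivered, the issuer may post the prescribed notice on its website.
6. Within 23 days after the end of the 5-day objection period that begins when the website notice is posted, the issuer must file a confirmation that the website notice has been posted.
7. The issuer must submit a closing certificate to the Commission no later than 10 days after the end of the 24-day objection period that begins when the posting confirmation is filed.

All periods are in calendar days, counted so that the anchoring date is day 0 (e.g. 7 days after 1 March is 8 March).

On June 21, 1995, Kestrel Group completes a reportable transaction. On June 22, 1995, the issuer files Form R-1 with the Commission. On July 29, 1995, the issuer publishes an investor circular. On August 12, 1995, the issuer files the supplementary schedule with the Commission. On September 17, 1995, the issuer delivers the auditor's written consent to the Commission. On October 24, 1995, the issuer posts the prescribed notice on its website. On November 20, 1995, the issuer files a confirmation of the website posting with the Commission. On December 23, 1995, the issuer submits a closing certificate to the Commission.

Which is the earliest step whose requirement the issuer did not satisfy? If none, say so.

Step 1: 36 days after June 21, 1995 (when the transaction closes) is July 27, 1995; done June 22, 1995 — timely.
Step 2: 40 days after June 21, 1995 (when the transaction closes) is July 31, 1995; done July 29, 1995 — timely.
Step 3: 55 days after June 22, 1995 (when Form R-1 is filed) is August 16, 1995; done August 12, 1995 — timely.
Step 4: 20 days after September 16, 1995 (end of the 35-day review period, which began when the supplementary schedule is filed on August 12, 1995) is October 6, 1995; September 17, 1995 is within that limit.
Step 5: the earliest permitted date is 33 days after September 17, 1995 (when the auditor's consent is delivered), i.e. October 20, 1995; done October 24, 1995, after the minimum wait.
Step 6: 23 days after October 29, 1995 (end of the 5-day objection period, which began when the website notice is posted on October 24, 1995) is November 21, 1995; November 20, 1995 is within that limit.
Step 7: 10 days after December 14, 1995 (end of the 24-day objection period, which began when the posting confirmation is filed on November 20, 1995) is December 24, 1995; done December 23, 1995 — timely.

None — every step was satisfied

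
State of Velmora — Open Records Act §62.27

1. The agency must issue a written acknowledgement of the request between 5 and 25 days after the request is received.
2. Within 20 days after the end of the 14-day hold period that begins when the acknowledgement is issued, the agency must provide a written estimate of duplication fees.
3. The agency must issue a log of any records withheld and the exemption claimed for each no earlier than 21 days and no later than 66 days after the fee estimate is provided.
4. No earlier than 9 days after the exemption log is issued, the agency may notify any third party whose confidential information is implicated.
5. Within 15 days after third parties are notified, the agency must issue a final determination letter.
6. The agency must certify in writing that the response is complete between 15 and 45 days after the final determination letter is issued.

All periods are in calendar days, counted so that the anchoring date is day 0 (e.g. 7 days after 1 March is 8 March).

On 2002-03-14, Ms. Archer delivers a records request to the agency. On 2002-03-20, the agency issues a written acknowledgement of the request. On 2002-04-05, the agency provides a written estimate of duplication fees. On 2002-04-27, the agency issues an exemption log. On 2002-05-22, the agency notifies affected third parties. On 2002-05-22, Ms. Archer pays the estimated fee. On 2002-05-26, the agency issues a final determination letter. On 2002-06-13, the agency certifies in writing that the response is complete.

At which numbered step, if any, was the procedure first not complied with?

None — every step was satisfied

(1) the permitted window runs from 2002-03-14 + 5 = 2002-03-19 to 2002-03-14 + 25 = 2002-04-08; 2002-03-20 falls inside that range.
(2) due by 2002-04-03 + 20 days = 2002-04-23; 2002-04-05 is within that limit.
(3) the permitted window runs from 2002-04-05 + 21 = 2002-04-26 to 2002-04-05 + 66 = 2002-06-10; done 2002-04-27, which is between those dates.
(4) permitted from 2002-04-27 + 9 days = 2002-05-06 onward; 2002-05-22 is on or after that date.
(5) due by 2002-05-22 + 15 days = 2002-06-06; 2002-05-26 is within that limit.
(6) the permitted window runs from 2002-05-26 + 15 = 2002-06-10 to 2002-05-26 + 45 = 2002-07-10; done 2002-06-13 — within the window.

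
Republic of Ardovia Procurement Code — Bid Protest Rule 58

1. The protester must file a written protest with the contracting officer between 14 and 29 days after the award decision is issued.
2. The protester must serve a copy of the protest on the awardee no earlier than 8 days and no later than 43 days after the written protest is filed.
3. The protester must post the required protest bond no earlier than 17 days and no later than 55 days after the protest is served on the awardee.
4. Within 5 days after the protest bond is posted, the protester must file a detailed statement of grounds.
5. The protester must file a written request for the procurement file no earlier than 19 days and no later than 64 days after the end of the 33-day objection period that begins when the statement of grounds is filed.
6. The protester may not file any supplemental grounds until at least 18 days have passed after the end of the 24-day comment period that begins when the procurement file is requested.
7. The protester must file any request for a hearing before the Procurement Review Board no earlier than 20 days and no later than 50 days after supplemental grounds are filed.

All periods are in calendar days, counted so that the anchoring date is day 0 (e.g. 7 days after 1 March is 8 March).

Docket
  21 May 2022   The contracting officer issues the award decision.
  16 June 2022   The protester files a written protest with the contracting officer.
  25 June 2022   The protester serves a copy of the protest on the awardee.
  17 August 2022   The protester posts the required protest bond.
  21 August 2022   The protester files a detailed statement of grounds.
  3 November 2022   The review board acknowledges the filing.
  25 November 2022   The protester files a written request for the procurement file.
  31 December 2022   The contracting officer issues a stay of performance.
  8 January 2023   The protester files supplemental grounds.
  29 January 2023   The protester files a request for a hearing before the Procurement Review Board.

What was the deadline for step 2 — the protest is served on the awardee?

29 July 2022

Step 2 runs from 16 June 2022, when the written protest is filed. The window is 8–43 days after 16 June 2022; it closes on 29 July 2022.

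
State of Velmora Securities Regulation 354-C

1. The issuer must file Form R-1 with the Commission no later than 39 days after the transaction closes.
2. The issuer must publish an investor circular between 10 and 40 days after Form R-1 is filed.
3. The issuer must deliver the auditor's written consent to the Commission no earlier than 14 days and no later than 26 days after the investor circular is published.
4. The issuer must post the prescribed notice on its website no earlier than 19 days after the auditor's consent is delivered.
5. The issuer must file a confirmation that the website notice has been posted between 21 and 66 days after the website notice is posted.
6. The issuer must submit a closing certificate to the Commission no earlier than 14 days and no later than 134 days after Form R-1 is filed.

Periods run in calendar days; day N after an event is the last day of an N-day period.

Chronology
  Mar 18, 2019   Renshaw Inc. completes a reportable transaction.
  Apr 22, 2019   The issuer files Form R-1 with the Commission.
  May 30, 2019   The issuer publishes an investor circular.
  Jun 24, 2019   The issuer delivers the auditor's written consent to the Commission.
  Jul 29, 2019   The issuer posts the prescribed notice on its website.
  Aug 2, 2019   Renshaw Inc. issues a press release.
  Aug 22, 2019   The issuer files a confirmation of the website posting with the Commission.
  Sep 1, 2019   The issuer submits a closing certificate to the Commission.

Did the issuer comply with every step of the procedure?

Yes

Step 1: 39 days after Mar 18, 2019 (when the transaction closes) is Apr 26, 2019; done Apr 22, 2019 — timely.
Step 2: the window is 10–40 days after Apr 22, 2019 (when Form R-1 is filed), so May 2, 2019 through Jun 1, 2019; done May 30, 2019, which is between those dates.
Step 3: the window is 14–26 days after May 30, 2019 (when the investor circular is published), so Jun 13, 2019 through Jun 25, 2019; Jun 24, 2019 falls inside that range.
Step 4: the earliest permitted date is 19 days after Jun 24, 2019 (when the auditor's consent is delivered), i.e. Jul 13, 2019; done Jul 29, 2019 — permitted.
Step 5: the window is 21–66 days after Jul 29, 2019 (when the website notice is posted), so Aug 19, 2019 through Oct 3, 2019; done Aug 22, 2019 — within the window.
Step 6: the window is 14–134 days after Apr 22, 2019 (when Form R-1 is filed), so May 6, 2019 through Sep 3, 2019; done Sep 1, 2019, which is between those dates.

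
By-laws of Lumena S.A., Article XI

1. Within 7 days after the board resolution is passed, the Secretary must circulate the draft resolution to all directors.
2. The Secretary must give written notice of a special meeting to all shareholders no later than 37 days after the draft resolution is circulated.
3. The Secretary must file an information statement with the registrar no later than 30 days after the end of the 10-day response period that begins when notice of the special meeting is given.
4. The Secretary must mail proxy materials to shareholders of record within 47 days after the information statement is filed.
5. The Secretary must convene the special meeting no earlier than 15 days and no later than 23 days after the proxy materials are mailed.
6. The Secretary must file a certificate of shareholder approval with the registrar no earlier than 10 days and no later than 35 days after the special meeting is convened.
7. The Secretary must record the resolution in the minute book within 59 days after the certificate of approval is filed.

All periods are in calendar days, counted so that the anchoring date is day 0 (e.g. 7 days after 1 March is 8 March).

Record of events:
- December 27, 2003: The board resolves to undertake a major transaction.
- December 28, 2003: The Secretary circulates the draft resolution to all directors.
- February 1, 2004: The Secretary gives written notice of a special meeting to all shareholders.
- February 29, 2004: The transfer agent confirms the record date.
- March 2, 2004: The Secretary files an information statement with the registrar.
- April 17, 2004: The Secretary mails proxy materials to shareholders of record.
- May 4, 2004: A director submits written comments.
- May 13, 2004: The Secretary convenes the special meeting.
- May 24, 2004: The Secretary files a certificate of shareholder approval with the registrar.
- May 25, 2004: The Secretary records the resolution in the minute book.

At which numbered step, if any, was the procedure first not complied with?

Step 1: 7 days after December 27, 2003 (when the board resolution is passed) is January 3, 2004; December 28, 2003 is within that limit.
Step 2: 37 days after December 28, 2003 (when the draft resolution is circulated) is February 3, 2004; February 1, 2004 is within that limit.
Step 3: 30 days after February 11, 2004 (end of the 10-day response period, which began when notice of the special meeting is given on February 1, 2004) is March 12, 2004; March 2, 2004 is within that limit.
Step 4: 47 days after March 2, 2004 (when the information statement is filed) is April 18, 2004; April 17, 2004 is within that limit.
Step 5: the window is 15–23 days after April 17, 2004 (when the proxy materials are mailed), so May 2, 2004 through May 10, 2004; done May 13, 2004 — 3 days after the window closed.
No need to go further; step 5 was not satisfied.

Step 5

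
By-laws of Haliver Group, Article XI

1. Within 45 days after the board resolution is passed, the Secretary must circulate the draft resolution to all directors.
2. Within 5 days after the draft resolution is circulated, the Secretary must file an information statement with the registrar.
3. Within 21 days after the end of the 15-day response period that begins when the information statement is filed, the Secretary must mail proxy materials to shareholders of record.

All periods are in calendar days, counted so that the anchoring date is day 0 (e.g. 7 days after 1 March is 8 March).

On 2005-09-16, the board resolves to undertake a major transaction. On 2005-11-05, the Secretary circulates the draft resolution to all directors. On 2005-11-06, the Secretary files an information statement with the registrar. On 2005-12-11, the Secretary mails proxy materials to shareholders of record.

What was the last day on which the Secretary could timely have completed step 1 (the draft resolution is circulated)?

Step 1 runs from 2005-09-16, when the board resolution is passed. 45 days after 2005-09-16 is 2005-10-31.

2005-10-31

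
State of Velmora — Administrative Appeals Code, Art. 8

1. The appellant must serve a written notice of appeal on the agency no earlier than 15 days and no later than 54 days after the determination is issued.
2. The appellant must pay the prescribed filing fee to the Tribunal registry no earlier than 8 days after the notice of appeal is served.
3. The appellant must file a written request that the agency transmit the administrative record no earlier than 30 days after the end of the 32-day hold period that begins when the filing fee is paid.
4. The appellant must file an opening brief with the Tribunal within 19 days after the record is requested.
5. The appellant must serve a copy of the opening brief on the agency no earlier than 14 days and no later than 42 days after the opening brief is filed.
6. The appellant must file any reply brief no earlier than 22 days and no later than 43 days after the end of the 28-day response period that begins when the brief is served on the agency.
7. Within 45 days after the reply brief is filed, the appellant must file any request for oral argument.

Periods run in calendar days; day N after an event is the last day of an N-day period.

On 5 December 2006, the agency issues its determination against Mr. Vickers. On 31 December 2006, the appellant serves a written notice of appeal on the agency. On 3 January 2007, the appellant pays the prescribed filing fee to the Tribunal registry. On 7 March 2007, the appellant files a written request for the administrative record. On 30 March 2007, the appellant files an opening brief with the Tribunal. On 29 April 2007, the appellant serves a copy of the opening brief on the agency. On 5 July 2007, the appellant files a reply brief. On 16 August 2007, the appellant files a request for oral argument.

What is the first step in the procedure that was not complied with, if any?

Step 2

Step 1: the window is 15–54 days after 5 December 2006 (when the determination is issued), so 20 December 2006 through 28 January 2007; done 31 December 2006, which is between those dates.
Step 2: the earliest permitted date is 8 days after 31 December 2006 (when the notice of appeal is served), i.e. 8 January 2007; done 3 January 2007 — 5 days too early.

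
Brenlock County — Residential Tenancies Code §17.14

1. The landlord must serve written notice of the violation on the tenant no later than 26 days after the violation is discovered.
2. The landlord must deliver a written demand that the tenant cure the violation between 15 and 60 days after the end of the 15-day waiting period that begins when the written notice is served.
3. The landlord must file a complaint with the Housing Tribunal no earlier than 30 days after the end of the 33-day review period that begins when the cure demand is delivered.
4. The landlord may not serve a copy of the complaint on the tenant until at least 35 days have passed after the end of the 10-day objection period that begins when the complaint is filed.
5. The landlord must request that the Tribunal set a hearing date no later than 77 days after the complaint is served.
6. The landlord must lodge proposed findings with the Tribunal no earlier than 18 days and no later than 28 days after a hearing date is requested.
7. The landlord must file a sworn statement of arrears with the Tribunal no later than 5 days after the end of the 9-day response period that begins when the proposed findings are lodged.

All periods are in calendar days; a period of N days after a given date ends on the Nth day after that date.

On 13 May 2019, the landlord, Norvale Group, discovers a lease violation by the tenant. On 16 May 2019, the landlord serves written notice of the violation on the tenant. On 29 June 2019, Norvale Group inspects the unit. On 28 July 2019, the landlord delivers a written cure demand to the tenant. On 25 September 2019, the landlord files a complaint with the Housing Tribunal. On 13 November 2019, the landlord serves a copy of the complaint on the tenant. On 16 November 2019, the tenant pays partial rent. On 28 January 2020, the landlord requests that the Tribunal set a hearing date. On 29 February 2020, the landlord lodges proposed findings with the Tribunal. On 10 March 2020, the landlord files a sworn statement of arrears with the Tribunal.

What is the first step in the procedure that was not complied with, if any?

(1) due by 13 May 2019 + 26 days = 8 June 2019; done 16 May 2019 — timely.
(2) the permitted window runs from 31 May 2019 + 15 = 15 June 2019 to 31 May 2019 + 60 = 30 July 2019; done 28 July 2019, which is between those dates.
(3) permitted from 30 August 2019 + 30 days = 29 September 2019 onward; done 25 September 2019 — 4 days too early.
That is the first point of non-compliance.

Step 3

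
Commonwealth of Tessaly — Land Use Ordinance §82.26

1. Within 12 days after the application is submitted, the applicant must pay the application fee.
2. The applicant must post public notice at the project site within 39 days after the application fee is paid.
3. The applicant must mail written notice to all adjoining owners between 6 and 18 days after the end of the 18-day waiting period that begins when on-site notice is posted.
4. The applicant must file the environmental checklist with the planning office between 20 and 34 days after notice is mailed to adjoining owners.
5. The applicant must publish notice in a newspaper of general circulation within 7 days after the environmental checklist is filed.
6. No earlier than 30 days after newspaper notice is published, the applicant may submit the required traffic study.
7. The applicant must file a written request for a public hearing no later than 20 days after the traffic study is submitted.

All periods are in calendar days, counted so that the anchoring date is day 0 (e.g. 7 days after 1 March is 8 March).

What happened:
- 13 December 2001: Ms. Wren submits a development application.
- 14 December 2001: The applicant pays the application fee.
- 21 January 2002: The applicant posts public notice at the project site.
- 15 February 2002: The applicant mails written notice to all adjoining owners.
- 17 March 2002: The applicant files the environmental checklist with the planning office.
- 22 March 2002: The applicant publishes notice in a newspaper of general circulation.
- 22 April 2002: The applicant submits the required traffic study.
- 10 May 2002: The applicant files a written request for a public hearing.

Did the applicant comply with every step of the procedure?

Step 1 — counting 12 days from 13 December 2001 (when the application is submitted) gives a deadline of 25 December 2001; completed 14 December 2001, before the deadline.
Step 2 — counting 39 days from 14 December 2001 (when the application fee is paid) gives a deadline of 22 January 2002; completed 21 January 2002, before the deadline.
Step 3 — 6 and 18 days from 8 February 2002 (end of the 18-day waiting period, which began when on-site notice is posted on 21 January 2002) are 14 February 2002 and 26 February 2002 respectively; done 15 February 2002, which is between those dates.
Step 4 — 20 and 34 days from 15 February 2002 (when notice is mailed to adjoining owners) are 7 March 2002 and 21 March 2002 respectively; 17 March 2002 falls inside that range.
Step 5 — counting 7 days from 17 March 2002 (when the environmental checklist is filed) gives a deadline of 24 March 2002; done 22 March 2002 — timely.
Step 6 — must wait 30 days from 22 March 2002 (when newspaper notice is published), so not before 21 April 2002; 22 April 2002 is on or after that date.
Step 7 — counting 20 days from 22 April 2002 (when the traffic study is submitted) gives a deadline of 12 May 2002; 10 May 2002 is within that limit.

Yes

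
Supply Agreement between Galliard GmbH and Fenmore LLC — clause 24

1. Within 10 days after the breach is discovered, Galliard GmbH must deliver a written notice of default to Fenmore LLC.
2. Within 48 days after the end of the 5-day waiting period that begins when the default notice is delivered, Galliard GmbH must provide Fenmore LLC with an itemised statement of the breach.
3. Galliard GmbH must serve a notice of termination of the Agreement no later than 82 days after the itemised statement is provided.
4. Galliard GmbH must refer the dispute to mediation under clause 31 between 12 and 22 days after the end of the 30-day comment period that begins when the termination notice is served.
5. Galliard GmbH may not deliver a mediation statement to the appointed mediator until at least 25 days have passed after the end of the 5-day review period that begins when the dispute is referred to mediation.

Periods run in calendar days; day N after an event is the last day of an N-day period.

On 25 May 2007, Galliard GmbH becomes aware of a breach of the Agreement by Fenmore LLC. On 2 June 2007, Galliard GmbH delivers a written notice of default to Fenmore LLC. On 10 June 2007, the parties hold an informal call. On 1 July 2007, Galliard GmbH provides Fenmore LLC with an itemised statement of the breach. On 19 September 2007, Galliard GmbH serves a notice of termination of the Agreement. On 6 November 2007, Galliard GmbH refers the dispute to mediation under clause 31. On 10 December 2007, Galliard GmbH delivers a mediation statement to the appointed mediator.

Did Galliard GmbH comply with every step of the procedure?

Step 1 — counting 10 days from 25 May 2007 (when the breach is discovered) gives a deadline of 4 June 2007; completed 2 June 2007, before the deadline.
Step 2 — counting 48 days from 7 June 2007 (end of the 5-day waiting period, which began when the default notice is delivered on 2 June 2007) gives a deadline of 25 July 2007; 1 July 2007 is within that limit.
Step 3 — counting 82 days from 1 July 2007 (when the itemised statement is provided) gives a deadline of 21 September 2007; done 19 September 2007 — timely.
Step 4 — 12 and 22 days from 19 October 2007 (end of the 30-day comment period, which began when the termination notice is served on 19 September 2007) are 31 October 2007 and 10 November 2007 respectively; done 6 November 2007 — within the window.
Step 5 — must wait 25 days from 11 November 2007 (end of the 5-day review period, which began when the dispute is referred to mediation on 6 November 2007), so not before 6 December 2007; 10 December 2007 is on or after that date.

Yes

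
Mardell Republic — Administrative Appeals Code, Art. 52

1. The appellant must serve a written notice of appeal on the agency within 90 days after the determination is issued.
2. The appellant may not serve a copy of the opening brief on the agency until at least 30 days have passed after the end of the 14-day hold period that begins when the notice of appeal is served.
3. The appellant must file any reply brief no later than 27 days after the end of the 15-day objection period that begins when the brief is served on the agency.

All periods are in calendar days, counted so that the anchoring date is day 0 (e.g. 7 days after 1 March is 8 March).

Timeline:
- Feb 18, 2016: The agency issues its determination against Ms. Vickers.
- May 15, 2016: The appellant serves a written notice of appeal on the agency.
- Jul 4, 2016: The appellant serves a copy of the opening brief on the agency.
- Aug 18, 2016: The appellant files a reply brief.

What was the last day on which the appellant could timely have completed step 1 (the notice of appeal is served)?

May 18, 2016

Step 1 runs from Feb 18, 2016, when the determination is issued. 90 days after Feb 18, 2016 is May 18, 2016.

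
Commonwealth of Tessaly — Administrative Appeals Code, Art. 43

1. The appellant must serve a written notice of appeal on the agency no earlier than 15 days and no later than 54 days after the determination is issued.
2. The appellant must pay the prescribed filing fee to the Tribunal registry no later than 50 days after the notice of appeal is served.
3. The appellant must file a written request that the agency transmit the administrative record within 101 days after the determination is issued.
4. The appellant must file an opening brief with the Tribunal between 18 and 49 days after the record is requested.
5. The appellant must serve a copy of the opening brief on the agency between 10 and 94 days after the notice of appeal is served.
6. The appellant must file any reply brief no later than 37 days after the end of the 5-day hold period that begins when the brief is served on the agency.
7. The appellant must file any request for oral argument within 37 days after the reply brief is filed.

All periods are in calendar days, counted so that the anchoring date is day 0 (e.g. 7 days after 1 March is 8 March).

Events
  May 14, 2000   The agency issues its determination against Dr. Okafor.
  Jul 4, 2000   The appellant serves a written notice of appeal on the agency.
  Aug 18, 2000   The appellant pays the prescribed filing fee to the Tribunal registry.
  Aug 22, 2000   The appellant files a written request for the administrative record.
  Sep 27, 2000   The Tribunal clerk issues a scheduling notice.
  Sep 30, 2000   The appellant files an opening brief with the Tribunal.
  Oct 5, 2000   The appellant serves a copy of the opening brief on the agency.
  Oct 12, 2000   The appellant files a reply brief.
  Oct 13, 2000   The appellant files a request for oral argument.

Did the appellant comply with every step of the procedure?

(1) the permitted window runs from May 14, 2000 + 15 = May 29, 2000 to May 14, 2000 + 54 = Jul 7, 2000; Jul 4, 2000 falls inside that range.
(2) due by Jul 4, 2000 + 50 days = Aug 23, 2000; completed Aug 18, 2000, before the deadline.
(3) due by May 14, 2000 + 101 days = Aug 23, 2000; Aug 22, 2000 is within that limit.
(4) the permitted window runs from Aug 22, 2000 + 18 = Sep 9, 2000 to Aug 22, 2000 + 49 = Oct 10, 2000; Sep 30, 2000 falls inside that range.
(5) the permitted window runs from Jul 4, 2000 + 10 = Jul 14, 2000 to Jul 4, 2000 + 94 = Oct 6, 2000; Oct 5, 2000 falls inside that range.
(6) due by Oct 10, 2000 + 37 days = Nov 16, 2000; completed Oct 12, 2000, before the deadline.
(7) due by Oct 12, 2000 + 37 days = Nov 18, 2000; completed Oct 13, 2000, before the deadline.

Yes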